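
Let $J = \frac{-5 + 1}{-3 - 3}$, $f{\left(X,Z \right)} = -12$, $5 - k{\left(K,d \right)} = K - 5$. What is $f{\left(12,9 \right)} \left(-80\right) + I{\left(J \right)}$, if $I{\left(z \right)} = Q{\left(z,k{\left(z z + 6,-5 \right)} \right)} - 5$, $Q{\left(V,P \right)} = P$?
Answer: $\frac{8627}{9} \approx 958.56$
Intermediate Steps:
$k{\left(K,d \right)} = 10 - K$ ($k{\left(K,d \right)} = 5 - \left(K - 5\right) = 5 - \left(-5 + K\right) = 10 - K$)
$J = \frac{2}{3}$ ($J = - \frac{4}{-6} = \left(-4\right) \left(- \frac{1}{6}\right) = \frac{2}{3} \approx 0.66667$)
$I{\left(z \right)} = -1 - z^{2}$ ($I{\left(z \right)} = \left(10 - \left(z z + 6\right)\right) - 5 = \left(10 - \left(z^{2} + 6\right)\right) - 5 = \left(10 - \left(6 + z^{2}\right)\right) - 5 = \left(4 - z^{2}\right) - 5 = -1 - z^{2}$)
$f{\left(12,9 \right)} \left(-80\right) + I{\left(J \right)} = \left(-12\right) \left(-80\right) - \frac{13}{9} = 960 - \frac{13}{9} = \frac{8627}{9}$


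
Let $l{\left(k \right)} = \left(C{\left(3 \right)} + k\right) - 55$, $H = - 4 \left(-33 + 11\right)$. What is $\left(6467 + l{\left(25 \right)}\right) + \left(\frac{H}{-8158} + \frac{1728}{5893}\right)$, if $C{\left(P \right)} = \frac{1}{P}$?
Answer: $\frac{464233475324}{72112641} \approx 6437.6$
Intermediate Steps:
$H = 88$ ($H = \left(-4\right) \left(-22\right) = 88$)
$l{\left(k \right)} = - \frac{164}{3} + k$ ($l{\left(k \right)} = \left(\frac{1}{3} + k\right) - 55 = - \frac{164}{3} + k$)
$\left(6467 + l{\left(25 \right)}\right) + \left(\frac{H}{-8158} + \frac{1728}{5893}\right) = \left(6467 + \left(- \frac{164}{3} + 25\right)\right) + \left(\frac{88}{-8158} + \frac{1728}{5893}\right) = \left(6467 - \frac{89}{3}\right) + \left(88 \left(- \frac{1}{8158}\right) + 1728 \cdot \frac{1}{5893}\right) = \frac{19312}{3} + \left(- \frac{44}{4079} + \frac{1728}{5893}\right) = \frac{19312}{3} + \frac{6789220}{24037547} = \frac{464233475324}{72112641}$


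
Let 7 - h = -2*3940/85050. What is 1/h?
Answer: 8505/60323 ≈ 0.14099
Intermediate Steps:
h = 60323/8505 (h = 7 - (-2*3940)/85050 = 7 - (-7880)/85050 = 7 - 1*(-788/8505) = 7 + 788/8505 = 60323/8505 ≈ 7.0927)
1/h = 1/(60323/8505) = 8505/60323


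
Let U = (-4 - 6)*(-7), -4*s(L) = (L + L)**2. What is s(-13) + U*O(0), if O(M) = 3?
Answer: 41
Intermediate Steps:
s(L) = -L**2 (s(L) = -(L + L)**2/4 = -4*L**2/4 = -L**2)
U = 70 (U = -10*(-7) = 70)
s(-13) + U*O(0) = -1*(-13)**2 + 70*3 = -1*169 + 210 = -169 + 210 = 41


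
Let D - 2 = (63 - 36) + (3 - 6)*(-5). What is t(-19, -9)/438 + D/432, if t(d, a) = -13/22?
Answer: 2179/21681 ≈ 0.10050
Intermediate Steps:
t(d, a) = -13/22 (t(d, a) = -13*1/22 = -13/22)
D = 44 (D = 2 + ((63 - 36) + (3 - 6)*(-5)) = 2 + (27 - 3*(-5)) = 2 + (27 + 15) = 2 + 42 = 44)
t(-19, -9)/438 + D/432 = -13/22/438 + 44/432 = -13/22*1/438 + 44*(1/432) = -13/9636 + 11/108 = 2179/21681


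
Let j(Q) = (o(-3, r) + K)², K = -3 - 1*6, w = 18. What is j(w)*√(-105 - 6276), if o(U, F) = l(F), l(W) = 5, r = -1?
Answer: 48*I*√709 ≈ 1278.1*I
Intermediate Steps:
o(U, F) = 5
K = -9 (K = -3 - 6 = -9)
j(Q) = 16 (j(Q) = (5 - 9)² = (-4)² = 16)
j(w)*√(-105 - 6276) = 16*√(-105 - 6276) = 16*√(-6381) = 16*(3*I*√709) = 48*I*√709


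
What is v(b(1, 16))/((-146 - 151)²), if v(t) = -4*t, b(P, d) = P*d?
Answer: -64/88209 ≈ -0.00072555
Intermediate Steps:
v(b(1, 16))/((-146 - 151)²) = (-4*16)/((-146 - 151)²) = (-4*16)/((-297)²) = -64/88209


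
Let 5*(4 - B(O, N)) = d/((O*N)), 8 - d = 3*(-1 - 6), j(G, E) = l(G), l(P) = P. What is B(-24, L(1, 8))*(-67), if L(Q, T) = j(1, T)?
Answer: -34103/120 ≈ -284.19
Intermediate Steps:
j(G, E) = G
d = 29 (d = 8 - 3*(-1 - 6) = 8 - 3*(-7) = 8 - 1*(-21) = 8 + 21 = 29)
L(Q, T) = 1
B(O, N) = 4 - 29/(5*N*O) (B(O, N) = 4 - 29/(5*(O*N)) = 4 - 29/(5*(N*O)) = 4 - 29*1/(N*O)/5 = 4 - 29/(5*N*O))
B(-24, L(1, 8))*(-67) = (4 - 29/5/(1*(-24)))*(-67) = (4 - 29/5*1*(-1/24))*(-67) = (4 + 29/120)*(-67) = (509/120)*(-67) = -34103/120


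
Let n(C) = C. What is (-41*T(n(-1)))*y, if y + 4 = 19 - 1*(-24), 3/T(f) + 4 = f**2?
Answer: 1599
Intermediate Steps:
T(f) = 3/(-4 + f**2)
y = 39 (y = -4 + (19 - 1*(-24)) = -4 + (19 + 24) = -4 + 43 = 39)
(-41*T(n(-1)))*y = -123/(-4 + (-1)**2)*39 = -123/(-4 + 1)*39 = -123/(-3)*39 = -123*(-1)/3*39 = -41*(-1)*39 = 41*39 = 1599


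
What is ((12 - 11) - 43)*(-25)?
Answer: 1050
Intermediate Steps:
((12 - 11) - 43)*(-25) = (1 - 43)*(-25) = -42*(-25) = 1050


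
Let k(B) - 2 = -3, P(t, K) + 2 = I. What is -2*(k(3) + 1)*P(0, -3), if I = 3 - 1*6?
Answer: 0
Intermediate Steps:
I = -3 (I = 3 - 6 = -3)
P(t, K) = -5 (P(t, K) = -2 - 3 = -5)
k(B) = -1 (k(B) = 2 - 3 = -1)
-2*(k(3) + 1)*P(0, -3) = -2*(-1 + 1)*(-5) = -0*(-5) = -2*0 = 0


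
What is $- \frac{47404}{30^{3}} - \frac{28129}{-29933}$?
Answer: $- \frac{164865233}{202047750} \approx -0.81597$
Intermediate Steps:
$- \frac{47404}{30^{3}} - \frac{28129}{-29933} = - \frac{47404}{27000} - - \frac{28129}{29933} = \left(-47404\right) \frac{1}{27000} + \frac{28129}{29933} = - \frac{11851}{6750} + \frac{28129}{29933} = - \frac{164865233}{202047750}$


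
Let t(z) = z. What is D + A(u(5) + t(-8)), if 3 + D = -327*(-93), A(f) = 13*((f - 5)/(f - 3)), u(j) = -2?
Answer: 30423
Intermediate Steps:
A(f) = 13*(-5 + f)/(-3 + f) (A(f) = 13*((-5 + f)/(-3 + f)) = 13*(-5 + f)/(-3 + f))
D = 30408 (D = -3 - 327*(-93) = -3 + 30411 = 30408)
D + A(u(5) + t(-8)) = 30408 + 13*(-5 + (-2 - 8))/(-3 + (-2 - 8)) = 30408 + 13*(-5 - 10)/(-3 - 10) = 30408 + 13*(-15)/(-13) = 30408 + 13*(-1/13)*(-15) = 30408 + 15 = 30423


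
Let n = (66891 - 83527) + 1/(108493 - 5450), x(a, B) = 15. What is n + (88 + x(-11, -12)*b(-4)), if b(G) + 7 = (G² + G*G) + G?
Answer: -1672697018/103043 ≈ -16233.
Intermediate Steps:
b(G) = -7 + G + 2*G² (b(G) = -7 + ((G² + G*G) + G) = -7 + ((G² + G²) + G) = -7 + (2*G² + G) = -7 + (G + 2*G²) = -7 + G + 2*G²)
n = -1714223347/103043 (n = -16636 + 1/103043 = -1714223347/103043 ≈ -16636.)
n + (88 + x(-11, -12)*b(-4)) = -1714223347/103043 + (88 + 15*(-7 - 4 + 2*(-4)²)) = -1714223347/103043 + (88 + 15*(-7 - 4 + 2*16)) = -1714223347/103043 + (88 + 15*(-7 - 4 + 32)) = -1714223347/103043 + (88 + 15*21) = -1714223347/103043 + (88 + 315) = -1714223347/103043 + 403 = -1672697018/103043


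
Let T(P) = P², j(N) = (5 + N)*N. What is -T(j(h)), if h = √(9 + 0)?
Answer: -576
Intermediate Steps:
h = 3 (h = √9 = 3)
j(N) = N*(5 + N)
-T(j(h)) = -(3*(5 + 3))² = -(3*8)² = -1*24² = -1*576 = -576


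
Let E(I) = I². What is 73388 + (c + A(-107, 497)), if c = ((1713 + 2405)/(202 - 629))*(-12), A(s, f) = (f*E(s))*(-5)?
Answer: -12117090563/427 ≈ -2.8377e+7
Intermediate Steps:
A(s, f) = -5*f*s² (A(s, f) = (f*s²)*(-5) = -5*f*s²)
c = 49416/427 (c = (4118/(-427))*(-12) = (4118*(-1/427))*(-12) = -4118/427*(-12) = 49416/427 ≈ 115.73)
73388 + (c + A(-107, 497)) = 73388 + (49416/427 - 5*497*(-107)²) = 73388 + (49416/427 - 5*497*11449) = 73388 + (49416/427 - 28450765) = 73388 - 12148427239/427 = -12117090563/427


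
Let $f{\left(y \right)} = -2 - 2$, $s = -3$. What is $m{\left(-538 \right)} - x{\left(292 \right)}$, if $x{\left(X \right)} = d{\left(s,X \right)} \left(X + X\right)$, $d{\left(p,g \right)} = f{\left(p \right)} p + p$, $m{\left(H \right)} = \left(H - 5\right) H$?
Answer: $286878$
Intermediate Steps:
$m{\left(H \right)} = H \left(-5 + H\right)$ ($m{\left(H \right)} = \left(-5 + H\right) H = H \left(-5 + H\right)$)
$f{\left(y \right)} = -4$ ($f{\left(y \right)} = -2 - 2 = -4$)
$d{\left(p,g \right)} = - 3 p$ ($d{\left(p,g \right)} = - 4 p + p = - 3 p$)
$x{\left(X \right)} = 18 X$ ($x{\left(X \right)} = \left(-3\right) \left(-3\right) \left(X + X\right) = 9 \cdot 2 X = 18 X$)
$m{\left(-538 \right)} - x{\left(292 \right)} = - 538 \left(-5 - 538\right) - 18 \cdot 292 = \left(-538\right) \left(-543\right) - 5256 = 292134 - 5256 = 286878$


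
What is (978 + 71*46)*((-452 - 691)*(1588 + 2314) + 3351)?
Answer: -18913958940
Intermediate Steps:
(978 + 71*46)*((-452 - 691)*(1588 + 2314) + 3351) = (978 + 3266)*(-1143*3902 + 3351) = 4244*(-4459986 + 3351) = 4244*(-4456635) = -18913958940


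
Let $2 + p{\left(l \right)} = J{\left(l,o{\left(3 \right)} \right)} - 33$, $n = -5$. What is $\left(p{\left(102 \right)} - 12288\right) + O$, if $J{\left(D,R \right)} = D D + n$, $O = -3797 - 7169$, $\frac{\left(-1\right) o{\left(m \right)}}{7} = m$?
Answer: $-12890$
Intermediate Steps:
$o{\left(m \right)} = - 7 m$
$O = -10966$ ($O = -3797 - 7169 = -10966$)
$J{\left(D,R \right)} = -5 + D^{2}$ ($J{\left(D,R \right)} = D D - 5 = D^{2} - 5 = -5 + D^{2}$)
$p{\left(l \right)} = -40 + l^{2}$ ($p{\left(l \right)} = -2 + \left(\left(-5 + l^{2}\right) - 33\right) = -2 + \left(-38 + l^{2}\right) = -40 + l^{2}$)
$\left(p{\left(102 \right)} - 12288\right) + O = \left(\left(-40 + 102^{2}\right) - 12288\right) - 10966 = \left(\left(-40 + 10404\right) - 12288\right) - 10966 = \left(10364 - 12288\right) - 10966 = -1924 - 10966 = -12890$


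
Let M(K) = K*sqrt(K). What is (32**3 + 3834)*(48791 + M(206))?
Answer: 1785848182 + 7540012*sqrt(206) ≈ 1.8941e+9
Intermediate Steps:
M(K) = K**(3/2)
(32**3 + 3834)*(48791 + M(206)) = (32**3 + 3834)*(48791 + 206**(3/2)) = (32768 + 3834)*(48791 + 206*sqrt(206)) = 36602*(48791 + 206*sqrt(206)) = 1785848182 + 7540012*sqrt(206)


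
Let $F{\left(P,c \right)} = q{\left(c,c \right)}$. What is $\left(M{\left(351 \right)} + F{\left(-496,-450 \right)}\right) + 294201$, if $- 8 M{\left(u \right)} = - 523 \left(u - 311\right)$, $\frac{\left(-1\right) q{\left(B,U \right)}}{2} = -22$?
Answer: $296860$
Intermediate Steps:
$q{\left(B,U \right)} = 44$ ($q{\left(B,U \right)} = \left(-2\right) \left(-22\right) = 44$)
$M{\left(u \right)} = - \frac{162653}{8} + \frac{523 u}{8}$ ($M{\left(u \right)} = - \frac{\left(-523\right) \left(u - 311\right)}{8} = - \frac{\left(-523\right) \left(-311 + u\right)}{8} = - \frac{162653 - 523 u}{8} = - \frac{162653}{8} + \frac{523 u}{8}$)
$F{\left(P,c \right)} = 44$
$\left(M{\left(351 \right)} + F{\left(-496,-450 \right)}\right) + 294201 = \left(\left(- \frac{162653}{8} + \frac{523}{8} \cdot 351\right) + 44\right) + 294201 = \left(\left(- \frac{162653}{8} + \frac{183573}{8}\right) + 44\right) + 294201 = \left(2615 + 44\right) + 294201 = 2659 + 294201 = 296860$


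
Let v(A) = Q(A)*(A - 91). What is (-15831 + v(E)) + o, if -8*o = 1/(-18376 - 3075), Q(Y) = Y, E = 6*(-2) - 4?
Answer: -2422933351/171608 ≈ -14119.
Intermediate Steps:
E = -16 (E = -12 - 4 = -16)
v(A) = A*(-91 + A) (v(A) = A*(A - 91) = A*(-91 + A))
o = 1/171608 (o = -1/(8*(-18376 - 3075)) = -1/8/(-21451) = -1/8*(-1/21451) = 1/171608 ≈ 5.8272e-6)
(-15831 + v(E)) + o = (-15831 - 16*(-91 - 16)) + 1/171608 = (-15831 - 16*(-107)) + 1/171608 = (-15831 + 1712) + 1/171608 = -14119 + 1/171608 = -2422933351/171608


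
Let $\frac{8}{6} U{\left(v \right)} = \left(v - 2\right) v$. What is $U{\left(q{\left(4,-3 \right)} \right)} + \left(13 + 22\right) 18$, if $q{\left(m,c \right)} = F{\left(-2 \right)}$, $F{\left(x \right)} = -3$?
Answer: $\frac{2565}{4} \approx 641.25$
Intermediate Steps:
$q{\left(m,c \right)} = -3$
$U{\left(v \right)} = \frac{3 v \left(-2 + v\right)}{4}$ ($U{\left(v \right)} = \frac{3 \left(v - 2\right) v}{4} = \frac{3 \left(-2 + v\right) v}{4} = \frac{3 v \left(-2 + v\right)}{4}$)
$U{\left(q{\left(4,-3 \right)} \right)} + \left(13 + 22\right) 18 = \frac{3}{4} \left(-3\right) \left(-2 - 3\right) + \left(13 + 22\right) 18 = \frac{3}{4} \left(-3\right) \left(-5\right) + 35 \cdot 18 = \frac{45}{4} + 630 = \frac{2565}{4}$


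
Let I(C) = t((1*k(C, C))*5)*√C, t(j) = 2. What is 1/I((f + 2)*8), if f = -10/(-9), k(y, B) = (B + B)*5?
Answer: 3*√14/112 ≈ 0.10022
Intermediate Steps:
k(y, B) = 10*B (k(y, B) = (2*B)*5 = 10*B)
f = 10/9 (f = -10*(-⅑) = 10/9 ≈ 1.1111)
I(C) = 2*√C
1/I((f + 2)*8) = 1/(2*√((10/9 + 2)*8)) = 1/(2*√((28/9)*8)) = 1/(2*√(224/9)) = 1/(2*(4*√14/3)) = 1/(8*√14/3) = 3*√14/112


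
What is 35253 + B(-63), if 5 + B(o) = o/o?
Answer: 35249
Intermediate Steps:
B(o) = -4 (B(o) = -5 + o/o = -5 + 1 = -4)
35253 + B(-63) = 35253 - 4 = 35249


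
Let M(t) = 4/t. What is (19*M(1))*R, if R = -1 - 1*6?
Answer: -532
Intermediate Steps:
R = -7 (R = -1 - 6 = -7)
(19*M(1))*R = (19*(4/1))*(-7) = (19*(4*1))*(-7) = (19*4)*(-7) = 76*(-7) = -532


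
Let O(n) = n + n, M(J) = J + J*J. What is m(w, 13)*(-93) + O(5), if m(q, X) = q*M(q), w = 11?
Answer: -135026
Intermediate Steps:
M(J) = J + J**2
O(n) = 2*n
m(q, X) = q**2*(1 + q) (m(q, X) = q*(q*(1 + q)) = q**2*(1 + q))
m(w, 13)*(-93) + O(5) = (11**2*(1 + 11))*(-93) + 2*5 = (121*12)*(-93) + 10 = 1452*(-93) + 10 = -135036 + 10 = -135026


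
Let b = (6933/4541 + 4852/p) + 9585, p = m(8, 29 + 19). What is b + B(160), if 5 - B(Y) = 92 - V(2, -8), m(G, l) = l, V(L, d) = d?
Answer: 522720509/54492 ≈ 9592.6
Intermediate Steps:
p = 48 (p = 29 + 19 = 48)
B(Y) = -95 (B(Y) = 5 - (92 - 1*(-8)) = 5 - (92 + 8) = 5 - 1*100 = 5 - 100 = -95)
b = 527897249/54492 (b = (6933/4541 + 4852/48) + 9585 = (6933*(1/4541) + 4852*(1/48)) + 9585 = (6933/4541 + 1213/12) + 9585 = 5591429/54492 + 9585 = 527897249/54492 ≈ 9687.6)
b + B(160) = 527897249/54492 - 95 = 522720509/54492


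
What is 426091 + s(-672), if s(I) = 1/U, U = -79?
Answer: 33661188/79 ≈ 4.2609e+5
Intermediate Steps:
s(I) = -1/79 (s(I) = 1/(-79) = -1/79)
426091 + s(-672) = 426091 - 1/79 = 33661188/79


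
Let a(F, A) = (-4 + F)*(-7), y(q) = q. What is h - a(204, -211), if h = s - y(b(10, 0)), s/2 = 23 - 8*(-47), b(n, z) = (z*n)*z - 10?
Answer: 2208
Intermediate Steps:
b(n, z) = -10 + n*z**2 (b(n, z) = (n*z)*z - 10 = n*z**2 - 10 = -10 + n*z**2)
s = 798 (s = 2*(23 - 8*(-47)) = 2*(23 + 376) = 2*399 = 798)
a(F, A) = 28 - 7*F
h = 808 (h = 798 - (-10 + 10*0**2) = 798 - (-10 + 10*0) = 798 - (-10 + 0) = 798 - 1*(-10) = 798 + 10 = 808)
h - a(204, -211) = 808 - (28 - 7*204) = 808 - (28 - 1428) = 808 - 1*(-1400) = 808 + 1400 = 2208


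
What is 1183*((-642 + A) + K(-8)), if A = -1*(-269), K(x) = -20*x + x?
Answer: -261443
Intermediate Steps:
K(x) = -19*x
A = 269
1183*((-642 + A) + K(-8)) = 1183*((-642 + 269) - 19*(-8)) = 1183*(-373 + 152) = 1183*(-221) = -261443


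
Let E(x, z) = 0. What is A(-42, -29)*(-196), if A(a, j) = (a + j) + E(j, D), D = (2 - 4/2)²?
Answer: 13916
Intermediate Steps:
D = 0 (D = (2 - 4*½)² = (2 - 2)² = 0² = 0)
A(a, j) = a + j (A(a, j) = (a + j) + 0 = a + j)
A(-42, -29)*(-196) = (-42 - 29)*(-196) = -71*(-196) = 13916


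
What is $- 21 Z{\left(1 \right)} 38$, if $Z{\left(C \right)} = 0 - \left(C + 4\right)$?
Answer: $3990$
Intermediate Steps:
$Z{\left(C \right)} = -4 - C$ ($Z{\left(C \right)} = 0 - \left(4 + C\right) = -4 - C$)
$- 21 Z{\left(1 \right)} 38 = - 21 \left(-4 - 1\right) 38 = \left(-21\right) \left(-5\right) 38 = 105 \cdot 38 = 3990$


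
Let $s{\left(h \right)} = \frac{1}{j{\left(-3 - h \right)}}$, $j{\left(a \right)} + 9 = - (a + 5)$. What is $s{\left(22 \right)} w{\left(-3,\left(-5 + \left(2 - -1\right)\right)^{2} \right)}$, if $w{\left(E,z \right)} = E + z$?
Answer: $\frac{1}{11} \approx 0.090909$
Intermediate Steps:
$j{\left(a \right)} = -14 - a$ ($j{\left(a \right)} = -9 - \left(a + 5\right) = -9 - \left(5 + a\right) = -14 - a$)
$s{\left(h \right)} = \frac{1}{-11 + h}$ ($s{\left(h \right)} = \frac{1}{-14 - \left(-3 - h\right)} = \frac{1}{-14 + \left(3 + h\right)} = \frac{1}{-11 + h}$)
$s{\left(22 \right)} w{\left(-3,\left(-5 + \left(2 - -1\right)\right)^{2} \right)} = \frac{-3 + \left(-5 + \left(2 - -1\right)\right)^{2}}{-11 + 22} = \frac{-3 + \left(-5 + \left(2 + 1\right)\right)^{2}}{11} = \frac{-3 + \left(-5 + 3\right)^{2}}{11} = \frac{-3 + \left(-2\right)^{2}}{11} = \frac{-3 + 4}{11} = \frac{1}{11} \cdot 1 = \frac{1}{11}$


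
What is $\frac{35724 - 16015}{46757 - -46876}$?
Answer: $\frac{19709}{93633} \approx 0.21049$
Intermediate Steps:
$\frac{35724 - 16015}{46757 - -46876} = \frac{19709}{46757 + 46876} = \frac{19709}{93633}$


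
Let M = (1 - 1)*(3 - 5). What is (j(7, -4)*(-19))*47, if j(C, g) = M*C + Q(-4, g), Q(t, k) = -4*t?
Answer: -14288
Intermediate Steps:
M = 0 (M = 0*(-2) = 0)
j(C, g) = 16 (j(C, g) = 0*C - 4*(-4) = 0 + 16 = 16)
(j(7, -4)*(-19))*47 = (16*(-19))*47 = -304*47 = -14288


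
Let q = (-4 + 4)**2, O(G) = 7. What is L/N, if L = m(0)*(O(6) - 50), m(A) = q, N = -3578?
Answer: 0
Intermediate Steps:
q = 0 (q = 0**2 = 0)
m(A) = 0
L = 0 (L = 0*(7 - 50) = 0*(-43) = 0)
L/N = 0/(-3578) = 0*(-1/3578) = 0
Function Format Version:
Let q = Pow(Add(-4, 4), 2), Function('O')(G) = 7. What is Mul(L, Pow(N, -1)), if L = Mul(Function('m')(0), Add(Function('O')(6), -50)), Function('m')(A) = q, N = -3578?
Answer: 0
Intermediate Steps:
q = 0 (q = Pow(0, 2) = 0)
Function('m')(A) = 0
L = 0 (L = Mul(0, Add(7, -50)) = Mul(0, -43) = 0)
Mul(L, Pow(N, -1)) = Mul(0, Pow(-3578, -1)) = Mul(0, Rational(-1, 3578)) = 0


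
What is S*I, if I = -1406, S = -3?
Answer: 4218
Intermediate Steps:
S*I = -3*(-1406) = 4218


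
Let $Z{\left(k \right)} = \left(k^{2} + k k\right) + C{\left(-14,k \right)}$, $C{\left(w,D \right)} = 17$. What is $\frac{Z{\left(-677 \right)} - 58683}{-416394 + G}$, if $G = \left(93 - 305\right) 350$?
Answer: $- \frac{428996}{245297} \approx -1.7489$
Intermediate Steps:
$G = -74200$ ($G = \left(-212\right) 350 = -74200$)
$Z{\left(k \right)} = 17 + 2 k^{2}$ ($Z{\left(k \right)} = \left(k^{2} + k k\right) + 17 = \left(k^{2} + k^{2}\right) + 17 = 2 k^{2} + 17 = 17 + 2 k^{2}$)
$\frac{Z{\left(-677 \right)} - 58683}{-416394 + G} = \frac{\left(17 + 2 \left(-677\right)^{2}\right) - 58683}{-416394 - 74200} = \frac{\left(17 + 2 \cdot 458329\right) - 58683}{-490594} = \left(\left(17 + 916658\right) - 58683\right) \left(- \frac{1}{490594}\right) = \left(916675 - 58683\right) \left(- \frac{1}{490594}\right) = 857992 \left(- \frac{1}{490594}\right) = - \frac{428996}{245297}$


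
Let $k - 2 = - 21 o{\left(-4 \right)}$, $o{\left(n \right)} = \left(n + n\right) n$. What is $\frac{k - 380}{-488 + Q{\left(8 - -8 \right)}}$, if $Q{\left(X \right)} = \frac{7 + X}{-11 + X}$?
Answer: $\frac{5250}{2417} \approx 2.1721$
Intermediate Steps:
$o{\left(n \right)} = 2 n^{2}$ ($o{\left(n \right)} = 2 n n = 2 n^{2}$)
$Q{\left(X \right)} = \frac{7 + X}{-11 + X}$
$k = -670$ ($k = 2 - 21 \cdot 2 \left(-4\right)^{2} = 2 - 21 \cdot 2 \cdot 16 = 2 - 672 = -670$)
$\frac{k - 380}{-488 + Q{\left(8 - -8 \right)}} = \frac{-670 - 380}{-488 + \frac{7 + \left(8 - -8\right)}{-11 + \left(8 - -8\right)}} = - \frac{1050}{-488 + \frac{7 + \left(8 + 8\right)}{-11 + \left(8 + 8\right)}} = - \frac{1050}{-488 + \frac{7 + 16}{-11 + 16}} = - \frac{1050}{-488 + \frac{1}{5} \cdot 23} = - \frac{1050}{-488 + \frac{23}{5}} = - \frac{1050}{- \frac{2417}{5}} = \left(-1050\right) \left(- \frac{5}{2417}\right) = \frac{5250}{2417}$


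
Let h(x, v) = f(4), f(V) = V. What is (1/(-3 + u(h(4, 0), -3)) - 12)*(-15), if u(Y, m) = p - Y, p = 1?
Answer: 365/2 ≈ 182.50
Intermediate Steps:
h(x, v) = 4
u(Y, m) = 1 - Y
(1/(-3 + u(h(4, 0), -3)) - 12)*(-15) = (1/(-3 + (1 - 1*4)) - 12)*(-15) = (1/(-3 + (1 - 4)) - 12)*(-15) = (1/(-3 - 3) - 12)*(-15) = (1/(-6) - 12)*(-15) = (-⅙ - 12)*(-15) = -73/6*(-15) = 365/2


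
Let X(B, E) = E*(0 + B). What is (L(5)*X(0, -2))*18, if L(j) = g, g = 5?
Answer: 0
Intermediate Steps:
X(B, E) = B*E (X(B, E) = E*B = B*E)
L(j) = 5
(L(5)*X(0, -2))*18 = (5*(0*(-2)))*18 = (5*0)*18 = 0*18 = 0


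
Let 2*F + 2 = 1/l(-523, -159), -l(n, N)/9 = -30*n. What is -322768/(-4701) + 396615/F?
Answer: -526477294556972/1327661121 ≈ -3.9655e+5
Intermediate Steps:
l(n, N) = 270*n (l(n, N) = -(-270)*n = 270*n)
F = -282421/282420 (F = -1 + 1/(2*((270*(-523)))) = -1 + (1/2)/(-141210) = -1 + (1/2)*(-1/141210) = -1 - 1/282420 = -282421/282420 ≈ -1.0000)
-322768/(-4701) + 396615/F = -322768/(-4701) + 396615/(-282421/282420) = -322768*(-1/4701) + 396615*(-282420/282421) = 322768/4701 - 112012008300/282421 = -526477294556972/1327661121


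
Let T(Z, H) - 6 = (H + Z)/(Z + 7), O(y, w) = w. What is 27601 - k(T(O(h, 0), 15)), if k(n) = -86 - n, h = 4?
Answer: 193866/7 ≈ 27695.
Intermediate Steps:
T(Z, H) = 6 + (H + Z)/(7 + Z) (T(Z, H) = 6 + (H + Z)/(Z + 7) = 6 + (H + Z)/(7 + Z))
27601 - k(T(O(h, 0), 15)) = 27601 - (-86 - (42 + 15 + 7*0)/(7 + 0)) = 27601 - (-86 - (42 + 15 + 0)/7) = 27601 - (-86 - 57/7) = 27601 - 1*(-659/7) = 27601 + 659/7 = 193866/7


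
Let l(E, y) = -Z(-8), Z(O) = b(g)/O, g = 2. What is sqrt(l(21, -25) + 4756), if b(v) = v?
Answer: 5*sqrt(761)/2 ≈ 68.966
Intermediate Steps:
Z(O) = 2/O
l(E, y) = 1/4 (l(E, y) = -2/(-8) = -2*(-1)/8 = -1*(-1/4) = 1/4)
sqrt(l(21, -25) + 4756) = sqrt(1/4 + 4756) = sqrt(19025/4) = 5*sqrt(761)/2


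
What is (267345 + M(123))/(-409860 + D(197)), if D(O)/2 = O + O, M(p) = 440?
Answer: -267785/409072 ≈ -0.65462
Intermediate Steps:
D(O) = 4*O (D(O) = 2*(O + O) = 2*(2*O) = 4*O)
(267345 + M(123))/(-409860 + D(197)) = (267345 + 440)/(-409860 + 4*197) = 267785/(-409860 + 788) = 267785/(-409072) = 267785*(-1/409072) = -267785/409072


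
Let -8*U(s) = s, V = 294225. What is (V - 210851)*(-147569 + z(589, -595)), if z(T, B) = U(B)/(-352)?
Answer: -17323237074613/1408 ≈ -1.2303e+10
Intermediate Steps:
U(s) = -s/8
z(T, B) = B/2816 (z(T, B) = -B/8/(-352) = -B/8*(-1/352) = B/2816)
(V - 210851)*(-147569 + z(589, -595)) = (294225 - 210851)*(-147569 + (1/2816)*(-595)) = 83374*(-147569 - 595/2816) = 83374*(-415554899/2816) = -17323237074613/1408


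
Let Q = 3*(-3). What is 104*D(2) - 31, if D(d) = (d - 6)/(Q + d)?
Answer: 199/7 ≈ 28.429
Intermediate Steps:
Q = -9
D(d) = (-6 + d)/(-9 + d) (D(d) = (d - 6)/(-9 + d) = (-6 + d)/(-9 + d))
104*D(2) - 31 = 104*((-6 + 2)/(-9 + 2)) - 31 = 104*(-4/(-7)) - 31 = 104*(-⅐*(-4)) - 31 = 104*(4/7) - 31 = 416/7 - 31 = 199/7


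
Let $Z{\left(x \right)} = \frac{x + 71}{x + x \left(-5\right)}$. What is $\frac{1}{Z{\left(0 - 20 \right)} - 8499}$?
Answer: $- \frac{80}{679869} \approx -0.00011767$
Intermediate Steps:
$Z{\left(x \right)} = - \frac{71 + x}{4 x}$ ($Z{\left(x \right)} = \frac{71 + x}{x - 5 x} = \frac{71 + x}{\left(-4\right) x} = \left(71 + x\right) \left(- \frac{1}{4 x}\right) = - \frac{71 + x}{4 x}$)
$\frac{1}{Z{\left(0 - 20 \right)} - 8499} = \frac{1}{\frac{-71 - \left(0 - 20\right)}{4 \left(0 - 20\right)} - 8499} = \frac{1}{\frac{-71 - -20}{4 \left(-20\right)} - 8499} = \frac{1}{\frac{1}{4} \left(- \frac{1}{20}\right) \left(-71 + 20\right) - 8499} = \frac{1}{\frac{1}{4} \left(- \frac{1}{20}\right) \left(-51\right) - 8499} = \frac{1}{\frac{51}{80} - 8499} = \frac{1}{- \frac{679869}{80}} = - \frac{80}{679869}$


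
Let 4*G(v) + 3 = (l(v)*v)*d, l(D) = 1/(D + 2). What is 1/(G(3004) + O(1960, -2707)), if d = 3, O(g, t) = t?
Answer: -2004/5424829 ≈ -0.00036941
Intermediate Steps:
l(D) = 1/(2 + D)
G(v) = -¾ + 3*v/(4*(2 + v)) (G(v) = -¾ + ((v/(2 + v))*3)/4 = -¾ + (3*v/(2 + v))/4 = -¾ + 3*v/(4*(2 + v)))
1/(G(3004) + O(1960, -2707)) = 1/(-3/(4 + 2*3004) - 2707) = 1/(-3/(4 + 6008) - 2707) = 1/(-3/6012 - 2707) = 1/(-3*1/6012 - 2707) = 1/(-1/2004 - 2707) = 1/(-5424829/2004) = -2004/5424829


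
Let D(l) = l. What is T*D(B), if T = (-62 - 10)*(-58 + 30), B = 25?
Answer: 50400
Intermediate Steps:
T = 2016 (T = -72*(-28) = 2016)
T*D(B) = 2016*25 = 50400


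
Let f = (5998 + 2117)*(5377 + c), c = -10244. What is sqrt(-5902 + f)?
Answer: I*sqrt(39501607) ≈ 6285.0*I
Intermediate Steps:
f = -39495705 (f = (5998 + 2117)*(5377 - 10244) = 8115*(-4867) = -39495705)
sqrt(-5902 + f) = sqrt(-5902 - 39495705) = sqrt(-39501607) = I*sqrt(39501607)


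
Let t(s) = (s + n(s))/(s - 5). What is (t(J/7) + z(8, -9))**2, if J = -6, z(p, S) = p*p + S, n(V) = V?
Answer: 5139289/1681 ≈ 3057.3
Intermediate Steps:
z(p, S) = S + p**2 (z(p, S) = p**2 + S = S + p**2)
t(s) = 2*s/(-5 + s) (t(s) = (s + s)/(s - 5) = (2*s)/(-5 + s) = 2*s/(-5 + s))
(t(J/7) + z(8, -9))**2 = (2*(-6/7)/(-5 - 6/7) + (-9 + 8**2))**2 = (2*(-6*1/7)/(-5 - 6*1/7) + (-9 + 64))**2 = (2*(-6/7)/(-5 - 6/7) + 55)**2 = (2*(-6/7)/(-41/7) + 55)**2 = (2*(-6/7)*(-7/41) + 55)**2 = (12/41 + 55)**2 = (2267/41)**2 = 5139289/1681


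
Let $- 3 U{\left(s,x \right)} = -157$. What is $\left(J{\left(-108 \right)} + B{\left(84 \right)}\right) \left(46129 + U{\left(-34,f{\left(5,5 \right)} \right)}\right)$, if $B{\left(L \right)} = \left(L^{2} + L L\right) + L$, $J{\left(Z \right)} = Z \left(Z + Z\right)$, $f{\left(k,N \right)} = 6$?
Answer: $1732908352$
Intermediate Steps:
$J{\left(Z \right)} = 2 Z^{2}$ ($J{\left(Z \right)} = Z 2 Z = 2 Z^{2}$)
$B{\left(L \right)} = L + 2 L^{2}$ ($B{\left(L \right)} = \left(L^{2} + L^{2}\right) + L = 2 L^{2} + L = L + 2 L^{2}$)
$U{\left(s,x \right)} = \frac{157}{3}$ ($U{\left(s,x \right)} = \left(- \frac{1}{3}\right) \left(-157\right) = \frac{157}{3}$)
$\left(J{\left(-108 \right)} + B{\left(84 \right)}\right) \left(46129 + U{\left(-34,f{\left(5,5 \right)} \right)}\right) = \left(2 \left(-108\right)^{2} + 84 \left(1 + 2 \cdot 84\right)\right) \left(46129 + \frac{157}{3}\right) = \left(2 \cdot 11664 + 84 \left(1 + 168\right)\right) \frac{138544}{3} = \left(23328 + 84 \cdot 169\right) \frac{138544}{3} = \left(23328 + 14196\right) \frac{138544}{3} = 37524 \cdot \frac{138544}{3} = 1732908352$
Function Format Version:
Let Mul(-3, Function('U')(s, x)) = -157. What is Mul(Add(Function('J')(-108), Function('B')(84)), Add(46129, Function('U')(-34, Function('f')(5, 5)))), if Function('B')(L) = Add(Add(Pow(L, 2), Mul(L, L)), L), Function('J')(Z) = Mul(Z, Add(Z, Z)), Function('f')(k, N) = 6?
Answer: 1732908352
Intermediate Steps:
Function('J')(Z) = Mul(2, Pow(Z, 2)) (Function('J')(Z) = Mul(Z, Mul(2, Z)) = Mul(2, Pow(Z, 2)))
Function('B')(L) = Add(L, Mul(2, Pow(L, 2))) (Function('B')(L) = Add(Add(Pow(L, 2), Pow(L, 2)), L) = Add(Mul(2, Pow(L, 2)), L) = Add(L, Mul(2, Pow(L, 2))))
Function('U')(s, x) = Rational(157, 3) (Function('U')(s, x) = Mul(Rational(-1, 3), -157) = Rational(157, 3))
Mul(Add(Function('J')(-108), Function('B')(84)), Add(46129, Function('U')(-34, Function('f')(5, 5)))) = Mul(Add(Mul(2, Pow(-108, 2)), Mul(84, Add(1, Mul(2, 84)))), Add(46129, Rational(157, 3))) = Mul(Add(Mul(2, 11664), Mul(84, Add(1, 168))), Rational(138544, 3)) = Mul(Add(23328, Mul(84, 169)), Rational(138544, 3)) = Mul(Add(23328, 14196), Rational(138544, 3)) = Mul(37524, Rational(138544, 3)) = 1732908352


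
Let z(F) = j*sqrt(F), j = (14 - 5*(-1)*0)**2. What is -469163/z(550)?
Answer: -469163*sqrt(22)/21560 ≈ -102.07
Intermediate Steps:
j = 196 (j = (14 + 5*0)**2 = (14 + 0)**2 = 14**2 = 196)
z(F) = 196*sqrt(F)
-469163/z(550) = -469163*sqrt(22)/21560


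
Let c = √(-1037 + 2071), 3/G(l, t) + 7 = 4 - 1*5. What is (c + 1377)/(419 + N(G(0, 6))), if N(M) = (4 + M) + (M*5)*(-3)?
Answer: 1836/571 + 4*√1034/1713 ≈ 3.2905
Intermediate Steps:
G(l, t) = -3/8 (G(l, t) = 3/(-7 + (4 - 1*5)) = 3/(-7 + (4 - 5)) = 3/(-7 - 1) = 3/(-8) = 3*(-⅛) = -3/8)
N(M) = 4 - 14*M (N(M) = (4 + M) + (5*M)*(-3) = (4 + M) - 15*M = 4 - 14*M)
c = √1034 ≈ 32.156
(c + 1377)/(419 + N(G(0, 6))) = (√1034 + 1377)/(419 + (4 - 14*(-3/8))) = (1377 + √1034)/(419 + (4 + 21/4)) = (1377 + √1034)/(419 + 37/4) = (1377 + √1034)/(1713/4) = (1377 + √1034)*(4/1713) = 1836/571 + 4*√1034/1713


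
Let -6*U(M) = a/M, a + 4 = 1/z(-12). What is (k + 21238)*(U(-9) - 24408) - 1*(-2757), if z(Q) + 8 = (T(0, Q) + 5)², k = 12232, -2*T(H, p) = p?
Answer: -2492470139638/3051 ≈ -8.1693e+8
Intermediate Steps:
T(H, p) = -p/2
z(Q) = -8 + (5 - Q/2)² (z(Q) = -8 + (-Q/2 + 5)² = -8 + (5 - Q/2)²)
a = -451/113 (a = -4 + 1/(-8 + (-10 - 12)²/4) = -4 + 1/(-8 + (¼)*(-22)²) = -4 + 1/(-8 + (¼)*484) = -4 + 1/(-8 + 121) = -4 + 1/113 = -451/113 ≈ -3.9911)
U(M) = 451/(678*M) (U(M) = -(-451)/(678*M) = 451/(678*M))
(k + 21238)*(U(-9) - 24408) - 1*(-2757) = (12232 + 21238)*((451/678)/(-9) - 24408) - 1*(-2757) = 33470*((451/678)*(-⅑) - 24408) + 2757 = 33470*(-451/6102 - 24408) + 2757 = 33470*(-148938067/6102) + 2757 = -2492478551245/3051 + 2757 = -2492470139638/3051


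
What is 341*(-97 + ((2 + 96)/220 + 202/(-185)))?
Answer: -12320051/370 ≈ -33297.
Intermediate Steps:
341*(-97 + ((2 + 96)/220 + 202/(-185))) = 341*(-97 + (98*(1/220) + 202*(-1/185))) = 341*(-97 + (49/110 - 202/185)) = 341*(-97 - 2631/4070) = 341*(-397421/4070) = -12320051/370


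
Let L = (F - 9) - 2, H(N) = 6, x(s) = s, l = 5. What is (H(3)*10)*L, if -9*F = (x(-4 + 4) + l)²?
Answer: -2480/3 ≈ -826.67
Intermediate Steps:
F = -25/9 (F = -((-4 + 4) + 5)²/9 = -(0 + 5)²/9 = -⅑*5² = -⅑*25 = -25/9 ≈ -2.7778)
L = -124/9 (L = (-25/9 - 9) - 2 = -106/9 - 2 = -124/9 ≈ -13.778)
(H(3)*10)*L = (6*10)*(-124/9) = 60*(-124/9) = -2480/3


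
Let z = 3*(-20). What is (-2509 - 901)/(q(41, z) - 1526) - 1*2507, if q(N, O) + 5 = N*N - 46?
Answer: -132069/52 ≈ -2539.8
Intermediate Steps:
z = -60
q(N, O) = -51 + N² (q(N, O) = -5 + (N*N - 46) = -5 + (N² - 46) = -5 + (-46 + N²) = -51 + N²)
(-2509 - 901)/(q(41, z) - 1526) - 1*2507 = (-2509 - 901)/((-51 + 41²) - 1526) - 1*2507 = -3410/((-51 + 1681) - 1526) - 2507 = -3410/(1630 - 1526) - 2507 = -3410/104 - 2507 = -3410*1/104 - 2507 = -1705/52 - 2507 = -132069/52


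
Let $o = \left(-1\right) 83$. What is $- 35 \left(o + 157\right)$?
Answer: $-2590$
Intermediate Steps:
$o = -83$
$- 35 \left(o + 157\right) = - 35 \left(-83 + 157\right) = \left(-35\right) 74 = -2590$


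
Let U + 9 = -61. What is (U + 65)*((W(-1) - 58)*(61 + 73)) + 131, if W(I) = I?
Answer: 39661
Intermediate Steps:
U = -70 (U = -9 - 61 = -70)
(U + 65)*((W(-1) - 58)*(61 + 73)) + 131 = (-70 + 65)*((-1 - 58)*(61 + 73)) + 131 = -(-295)*134 + 131 = -5*(-7906) + 131 = 39530 + 131 = 39661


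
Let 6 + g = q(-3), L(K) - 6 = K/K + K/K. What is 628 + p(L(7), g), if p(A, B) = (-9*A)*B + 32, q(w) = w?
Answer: 1308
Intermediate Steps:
L(K) = 8 (L(K) = 6 + (K/K + K/K) = 6 + (1 + 1) = 6 + 2 = 8)
g = -9 (g = -6 - 3 = -9)
p(A, B) = 32 - 9*A*B (p(A, B) = -9*A*B + 32 = 32 - 9*A*B)
628 + p(L(7), g) = 628 + (32 - 9*8*(-9)) = 628 + (32 + 648) = 628 + 680 = 1308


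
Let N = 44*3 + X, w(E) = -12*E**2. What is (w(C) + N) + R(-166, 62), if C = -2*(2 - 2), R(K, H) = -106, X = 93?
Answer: 119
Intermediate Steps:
C = 0 (C = -2*0 = 0)
N = 225 (N = 44*3 + 93 = 132 + 93 = 225)
(w(C) + N) + R(-166, 62) = (-12*0**2 + 225) - 106 = (-12*0 + 225) - 106 = (0 + 225) - 106 = 225 - 106 = 119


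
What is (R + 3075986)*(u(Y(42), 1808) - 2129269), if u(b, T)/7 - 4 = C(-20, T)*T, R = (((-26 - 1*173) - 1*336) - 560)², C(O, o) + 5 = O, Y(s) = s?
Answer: -10455142177051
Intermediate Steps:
C(O, o) = -5 + O
R = 1199025 (R = (((-26 - 173) - 336) - 560)² = ((-199 - 336) - 560)² = (-535 - 560)² = (-1095)² = 1199025)
u(b, T) = 28 - 175*T (u(b, T) = 28 + 7*((-5 - 20)*T) = 28 + 7*(-25*T) = 28 - 175*T)
(R + 3075986)*(u(Y(42), 1808) - 2129269) = (1199025 + 3075986)*((28 - 175*1808) - 2129269) = 4275011*((28 - 316400) - 2129269) = 4275011*(-316372 - 2129269) = 4275011*(-2445641) = -10455142177051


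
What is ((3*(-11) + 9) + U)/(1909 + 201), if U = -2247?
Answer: -2271/2110 ≈ -1.0763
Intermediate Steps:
((3*(-11) + 9) + U)/(1909 + 201) = ((3*(-11) + 9) - 2247)/(1909 + 201) = ((-33 + 9) - 2247)/2110 = (-24 - 2247)*(1/2110) = -2271*1/2110 = -2271/2110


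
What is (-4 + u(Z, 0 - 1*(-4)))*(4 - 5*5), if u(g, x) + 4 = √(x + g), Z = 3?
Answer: 168 - 21*√7 ≈ 112.44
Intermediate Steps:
u(g, x) = -4 + √(g + x) (u(g, x) = -4 + √(x + g) = -4 + √(g + x))
(-4 + u(Z, 0 - 1*(-4)))*(4 - 5*5) = (-4 + (-4 + √(3 + (0 - 1*(-4)))))*(4 - 5*5) = (-4 + (-4 + √(3 + (0 + 4))))*(4 - 25) = (-4 + (-4 + √(3 + 4)))*(-21) = (-4 + (-4 + √7))*(-21) = (-8 + √7)*(-21) = 168 - 21*√7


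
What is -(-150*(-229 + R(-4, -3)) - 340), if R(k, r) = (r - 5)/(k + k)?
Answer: -33860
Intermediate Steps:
R(k, r) = (-5 + r)/(2*k) (R(k, r) = (-5 + r)/((2*k)) = (-5 + r)*(1/(2*k)) = (-5 + r)/(2*k))
-(-150*(-229 + R(-4, -3)) - 340) = -(-150*(-229 + (½)*(-5 - 3)/(-4)) - 340) = -(-150*(-229 + (½)*(-¼)*(-8)) - 340) = -(-150*(-229 + 1) - 340) = -(-150*(-228) - 340) = -(34200 - 340) = -1*33860 = -33860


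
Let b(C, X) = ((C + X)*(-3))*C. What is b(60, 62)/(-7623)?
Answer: 2440/847 ≈ 2.8808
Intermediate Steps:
b(C, X) = C*(-3*C - 3*X) (b(C, X) = (-3*C - 3*X)*C = C*(-3*C - 3*X))
b(60, 62)/(-7623) = -3*60*(60 + 62)/(-7623) = -3*60*122*(-1/7623) = -21960*(-1/7623) = 2440/847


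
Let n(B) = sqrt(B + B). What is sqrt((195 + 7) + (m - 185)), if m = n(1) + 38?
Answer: sqrt(55 + sqrt(2)) ≈ 7.5109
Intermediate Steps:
n(B) = sqrt(2)*sqrt(B) (n(B) = sqrt(2*B) = sqrt(2)*sqrt(B))
m = 38 + sqrt(2) (m = sqrt(2)*sqrt(1) + 38 = sqrt(2)*1 + 38 = sqrt(2) + 38 = 38 + sqrt(2) ≈ 39.414)
sqrt((195 + 7) + (m - 185)) = sqrt((195 + 7) + ((38 + sqrt(2)) - 185)) = sqrt(202 + (-147 + sqrt(2))) = sqrt(55 + sqrt(2))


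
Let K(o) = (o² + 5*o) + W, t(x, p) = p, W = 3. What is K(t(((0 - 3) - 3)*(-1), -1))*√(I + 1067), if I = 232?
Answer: -√1299 ≈ -36.042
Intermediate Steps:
K(o) = 3 + o² + 5*o (K(o) = (o² + 5*o) + 3 = 3 + o² + 5*o)
K(t(((0 - 3) - 3)*(-1), -1))*√(I + 1067) = (3 + (-1)² + 5*(-1))*√(232 + 1067) = (3 + 1 - 5)*√1299 = -√1299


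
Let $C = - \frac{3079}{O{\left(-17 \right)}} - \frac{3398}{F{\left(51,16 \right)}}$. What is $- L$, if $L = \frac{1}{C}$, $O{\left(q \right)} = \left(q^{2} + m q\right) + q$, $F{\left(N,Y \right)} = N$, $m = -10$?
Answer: $\frac{1326}{97585} \approx 0.013588$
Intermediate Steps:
$O{\left(q \right)} = q^{2} - 9 q$ ($O{\left(q \right)} = \left(q^{2} - 10 q\right) + q = q^{2} - 9 q$)
$C = - \frac{97585}{1326}$ ($C = - \frac{3079}{\left(-17\right) \left(-9 - 17\right)} - \frac{3398}{51} = - \frac{3079}{\left(-17\right) \left(-26\right)} - \frac{3398}{51} = - \frac{3079}{442} - \frac{3398}{51} = - \frac{97585}{1326} \approx -73.594$)
$L = - \frac{1326}{97585}$ ($L = \frac{1}{- \frac{97585}{1326}} = - \frac{1326}{97585} \approx -0.013588$)
$- L = \left(-1\right) \left(- \frac{1326}{97585}\right) = \frac{1326}{97585}$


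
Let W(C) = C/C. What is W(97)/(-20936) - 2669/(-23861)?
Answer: 55854323/499553896 ≈ 0.11181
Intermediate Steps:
W(C) = 1
W(97)/(-20936) - 2669/(-23861) = 1/(-20936) - 2669/(-23861) = 1*(-1/20936) - 2669*(-1/23861) = -1/20936 + 2669/23861 = 55854323/499553896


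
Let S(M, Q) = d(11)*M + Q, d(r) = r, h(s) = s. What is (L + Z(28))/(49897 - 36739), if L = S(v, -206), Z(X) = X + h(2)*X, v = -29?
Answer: -49/1462 ≈ -0.033516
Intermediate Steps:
Z(X) = 3*X (Z(X) = X + 2*X = 3*X)
S(M, Q) = Q + 11*M (S(M, Q) = 11*M + Q = Q + 11*M)
L = -525 (L = -206 + 11*(-29) = -206 - 319 = -525)
(L + Z(28))/(49897 - 36739) = (-525 + 3*28)/(49897 - 36739) = (-525 + 84)/13158 = -441*1/13158 = -49/1462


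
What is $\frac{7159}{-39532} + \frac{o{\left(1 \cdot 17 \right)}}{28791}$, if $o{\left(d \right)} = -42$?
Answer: $- \frac{9894053}{54198372} \approx -0.18255$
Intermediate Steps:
$\frac{7159}{-39532} + \frac{o{\left(1 \cdot 17 \right)}}{28791} = \frac{7159}{-39532} - \frac{42}{28791} = 7159 \left(- \frac{1}{39532}\right) - \frac{2}{1371} = - \frac{7159}{39532} - \frac{2}{1371} = - \frac{9894053}{54198372}$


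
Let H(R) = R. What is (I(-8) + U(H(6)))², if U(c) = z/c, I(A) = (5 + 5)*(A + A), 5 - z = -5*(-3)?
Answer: 235225/9 ≈ 26136.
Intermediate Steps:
z = -10 (z = 5 - (-5)*(-3) = 5 - 1*15 = 5 - 15 = -10)
I(A) = 20*A (I(A) = 10*(2*A) = 20*A)
U(c) = -10/c
(I(-8) + U(H(6)))² = (20*(-8) - 10/6)² = (-160 - 10*⅙)² = (-160 - 5/3)² = (-485/3)² = 235225/9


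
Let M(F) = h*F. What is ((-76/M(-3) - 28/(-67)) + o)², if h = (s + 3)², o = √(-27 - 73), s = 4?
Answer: -9615492836/97002801 + 184160*I/9849 ≈ -99.126 + 18.698*I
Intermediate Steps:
o = 10*I (o = √(-100) = 10*I ≈ 10.0*I)
h = 49 (h = (4 + 3)² = 7² = 49)
M(F) = 49*F
((-76/M(-3) - 28/(-67)) + o)² = ((-76/(49*(-3)) - 28/(-67)) + 10*I)² = ((-76/(-147) - 28*(-1/67)) + 10*I)² = ((-76*(-1/147) + 28/67) + 10*I)² = ((76/147 + 28/67) + 10*I)² = (9208/9849 + 10*I)²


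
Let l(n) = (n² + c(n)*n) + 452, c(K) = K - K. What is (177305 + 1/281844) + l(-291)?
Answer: 73966575673/281844 ≈ 2.6244e+5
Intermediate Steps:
c(K) = 0
l(n) = 452 + n² (l(n) = (n² + 0*n) + 452 = (n² + 0) + 452 = n² + 452 = 452 + n²)
(177305 + 1/281844) + l(-291) = (177305 + 1/281844) + (452 + (-291)²) = (177305 + 1/281844) + (452 + 84681) = 49972350421/281844 + 85133 = 73966575673/281844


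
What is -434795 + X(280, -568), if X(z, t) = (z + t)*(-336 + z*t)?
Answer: 45465493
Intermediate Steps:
X(z, t) = (-336 + t*z)*(t + z) (X(z, t) = (t + z)*(-336 + t*z) = (-336 + t*z)*(t + z))
-434795 + X(280, -568) = -434795 + (-336*(-568) - 336*280 - 568*280² + 280*(-568)²) = -434795 + (190848 - 94080 - 568*78400 + 280*322624) = -434795 + (190848 - 94080 - 44531200 + 90334720) = -434795 + 45900288 = 45465493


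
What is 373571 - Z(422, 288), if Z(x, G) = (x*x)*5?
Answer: -516849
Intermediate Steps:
Z(x, G) = 5*x² (Z(x, G) = x²*5 = 5*x²)
373571 - Z(422, 288) = 373571 - 5*422² = 373571 - 5*178084 = 373571 - 1*890420 = 373571 - 890420 = -516849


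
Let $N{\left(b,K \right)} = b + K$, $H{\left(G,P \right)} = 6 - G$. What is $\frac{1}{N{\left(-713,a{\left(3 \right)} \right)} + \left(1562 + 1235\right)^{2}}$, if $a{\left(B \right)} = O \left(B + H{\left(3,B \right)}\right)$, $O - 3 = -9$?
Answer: $\frac{1}{7822460} \approx 1.2784 \cdot 10^{-7}$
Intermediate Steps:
$O = -6$ ($O = 3 - 9 = -6$)
$a{\left(B \right)} = -18 - 6 B$ ($a{\left(B \right)} = - 6 \left(B + \left(6 - 3\right)\right) = - 6 \left(B + 3\right) = - 6 \left(3 + B\right) = -18 - 6 B$)
$N{\left(b,K \right)} = K + b$
$\frac{1}{N{\left(-713,a{\left(3 \right)} \right)} + \left(1562 + 1235\right)^{2}} = \frac{1}{\left(\left(-18 - 18\right) - 713\right) + \left(1562 + 1235\right)^{2}} = \frac{1}{\left(\left(-18 - 18\right) - 713\right) + 2797^{2}} = \frac{1}{\left(-36 - 713\right) + 7823209} = \frac{1}{-749 + 7823209} = \frac{1}{7822460}$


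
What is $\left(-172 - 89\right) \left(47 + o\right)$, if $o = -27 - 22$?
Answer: $522$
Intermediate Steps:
$o = -49$ ($o = -27 - 22 = -49$)
$\left(-172 - 89\right) \left(47 + o\right) = \left(-172 - 89\right) \left(47 - 49\right) = \left(-172 - 89\right) \left(-2\right) = \left(-261\right) \left(-2\right) = 522$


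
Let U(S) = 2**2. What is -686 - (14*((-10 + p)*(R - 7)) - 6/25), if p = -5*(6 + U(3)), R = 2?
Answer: -122144/25 ≈ -4885.8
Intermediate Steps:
U(S) = 4
p = -50 (p = -5*(6 + 4) = -5*10 = -50)
-686 - (14*((-10 + p)*(R - 7)) - 6/25) = -686 - (14*((-10 - 50)*(2 - 7)) - 6/25) = -686 - (14*(-60*(-5)) - 6*1/25) = -686 - (14*300 - 6/25) = -686 - (4200 - 6/25) = -686 - 1*104994/25 = -686 - 104994/25 = -122144/25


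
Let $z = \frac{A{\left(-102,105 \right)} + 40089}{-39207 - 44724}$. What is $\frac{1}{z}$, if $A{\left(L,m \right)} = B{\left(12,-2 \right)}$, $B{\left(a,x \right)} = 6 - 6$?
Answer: $- \frac{27977}{13363} \approx -2.0936$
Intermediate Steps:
$B{\left(a,x \right)} = 0$
$A{\left(L,m \right)} = 0$
$z = - \frac{13363}{27977}$ ($z = \frac{0 + 40089}{-39207 - 44724} = \frac{40089}{-83931} = 40089 \left(- \frac{1}{83931}\right) = - \frac{13363}{27977} \approx -0.47764$)
$\frac{1}{z} = \frac{1}{- \frac{13363}{27977}} = - \frac{27977}{13363}$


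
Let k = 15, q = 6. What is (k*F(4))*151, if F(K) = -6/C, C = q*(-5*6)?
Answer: 151/2 ≈ 75.500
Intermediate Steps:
C = -180 (C = 6*(-5*6) = 6*(-30) = -180)
F(K) = 1/30 (F(K) = -6/(-180) = -6*(-1/180) = 1/30)
(k*F(4))*151 = (15*(1/30))*151 = (½)*151 = 151/2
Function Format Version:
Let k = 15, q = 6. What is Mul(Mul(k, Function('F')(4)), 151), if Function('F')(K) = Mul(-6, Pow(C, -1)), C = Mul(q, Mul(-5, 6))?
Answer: Rational(151, 2) ≈ 75.500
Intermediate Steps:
C = -180 (C = Mul(6, Mul(-5, 6)) = Mul(6, -30) = -180)
Function('F')(K) = Rational(1, 30) (Function('F')(K) = Mul(-6, Pow(-180, -1)) = Mul(-6, Rational(-1, 180)) = Rational(1, 30))
Mul(Mul(k, Function('F')(4)), 151) = Mul(Mul(15, Rational(1, 30)), 151) = Mul(Rational(1, 2), 151) = Rational(151, 2)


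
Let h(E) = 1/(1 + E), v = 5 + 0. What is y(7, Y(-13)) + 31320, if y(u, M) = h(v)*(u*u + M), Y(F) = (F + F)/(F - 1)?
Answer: 657898/21 ≈ 31328.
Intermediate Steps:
Y(F) = 2*F/(-1 + F) (Y(F) = (2*F)/(-1 + F) = 2*F/(-1 + F))
v = 5
y(u, M) = M/6 + u**2/6 (y(u, M) = (u*u + M)/(1 + 5) = (u**2 + M)/6 = (M + u**2)/6 = M/6 + u**2/6)
y(7, Y(-13)) + 31320 = ((2*(-13)/(-1 - 13))/6 + (1/6)*7**2) + 31320 = ((2*(-13)/(-14))/6 + (1/6)*49) + 31320 = ((2*(-13)*(-1/14))/6 + 49/6) + 31320 = ((1/6)*(13/7) + 49/6) + 31320 = (13/42 + 49/6) + 31320 = 178/21 + 31320 = 657898/21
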